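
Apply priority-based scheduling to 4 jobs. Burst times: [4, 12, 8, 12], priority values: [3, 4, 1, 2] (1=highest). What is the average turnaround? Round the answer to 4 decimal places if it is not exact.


Sort by priority (ascending = highest first):
Order: [(1, 8), (2, 12), (3, 4), (4, 12)]
Completion times:
  Priority 1, burst=8, C=8
  Priority 2, burst=12, C=20
  Priority 3, burst=4, C=24
  Priority 4, burst=12, C=36
Average turnaround = 88/4 = 22.0

22.0


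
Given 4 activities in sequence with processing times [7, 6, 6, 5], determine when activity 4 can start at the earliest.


Activity 4 starts after activities 1 through 3 complete.
Predecessor durations: [7, 6, 6]
ES = 7 + 6 + 6 = 19

19


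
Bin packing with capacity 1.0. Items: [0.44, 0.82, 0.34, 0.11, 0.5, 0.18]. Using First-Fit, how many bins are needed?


Place items sequentially using First-Fit:
  Item 0.44 -> new Bin 1
  Item 0.82 -> new Bin 2
  Item 0.34 -> Bin 1 (now 0.78)
  Item 0.11 -> Bin 1 (now 0.89)
  Item 0.5 -> new Bin 3
  Item 0.18 -> Bin 2 (now 1.0)
Total bins used = 3

3


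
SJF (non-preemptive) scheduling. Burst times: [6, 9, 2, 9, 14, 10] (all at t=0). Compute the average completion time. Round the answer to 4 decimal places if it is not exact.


SJF order (ascending): [2, 6, 9, 9, 10, 14]
Completion times:
  Job 1: burst=2, C=2
  Job 2: burst=6, C=8
  Job 3: burst=9, C=17
  Job 4: burst=9, C=26
  Job 5: burst=10, C=36
  Job 6: burst=14, C=50
Average completion = 139/6 = 23.1667

23.1667


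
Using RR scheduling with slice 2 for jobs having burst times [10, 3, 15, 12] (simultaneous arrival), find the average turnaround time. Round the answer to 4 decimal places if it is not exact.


Time quantum = 2
Execution trace:
  J1 runs 2 units, time = 2
  J2 runs 2 units, time = 4
  J3 runs 2 units, time = 6
  J4 runs 2 units, time = 8
  J1 runs 2 units, time = 10
  J2 runs 1 units, time = 11
  J3 runs 2 units, time = 13
  J4 runs 2 units, time = 15
  J1 runs 2 units, time = 17
  J3 runs 2 units, time = 19
  J4 runs 2 units, time = 21
  J1 runs 2 units, time = 23
  J3 runs 2 units, time = 25
  J4 runs 2 units, time = 27
  J1 runs 2 units, time = 29
  J3 runs 2 units, time = 31
  J4 runs 2 units, time = 33
  J3 runs 2 units, time = 35
  J4 runs 2 units, time = 37
  J3 runs 2 units, time = 39
  J3 runs 1 units, time = 40
Finish times: [29, 11, 40, 37]
Average turnaround = 117/4 = 29.25

29.25


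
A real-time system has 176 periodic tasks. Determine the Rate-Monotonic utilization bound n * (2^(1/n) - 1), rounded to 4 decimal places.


Compute 2^(1/176) = 1.0039461017
Subtract 1: 1.0039461017 - 1 = 0.0039461017
Multiply by n: 176 * 0.0039461017 = 0.6945138992
Round to 4 dp: 0.6945

0.6945


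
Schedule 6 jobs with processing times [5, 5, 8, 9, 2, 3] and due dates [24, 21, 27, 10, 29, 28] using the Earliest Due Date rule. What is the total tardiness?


Sort by due date (EDD order): [(9, 10), (5, 21), (5, 24), (8, 27), (3, 28), (2, 29)]
Compute completion times and tardiness:
  Job 1: p=9, d=10, C=9, tardiness=max(0,9-10)=0
  Job 2: p=5, d=21, C=14, tardiness=max(0,14-21)=0
  Job 3: p=5, d=24, C=19, tardiness=max(0,19-24)=0
  Job 4: p=8, d=27, C=27, tardiness=max(0,27-27)=0
  Job 5: p=3, d=28, C=30, tardiness=max(0,30-28)=2
  Job 6: p=2, d=29, C=32, tardiness=max(0,32-29)=3
Total tardiness = 5

5


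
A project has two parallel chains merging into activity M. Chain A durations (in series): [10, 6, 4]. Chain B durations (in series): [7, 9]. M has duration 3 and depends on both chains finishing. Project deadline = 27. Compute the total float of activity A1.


Forward pass: ES(A1) = sum of predecessors on chain A = 0
EF = ES + duration = 0 + 10 = 10
Backward pass: LF(M) = deadline = 27; LS(M) = 27 - 3 = 24
LF(A1) = LS(M) - sum(successors on chain A) = 24 - 10 = 14
LS = LF - duration = 14 - 10 = 4
Total float = LS - ES = 4 - 0 = 4

4


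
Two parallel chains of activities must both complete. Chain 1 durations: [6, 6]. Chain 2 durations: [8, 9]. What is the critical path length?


Path A total = 6 + 6 = 12
Path B total = 8 + 9 = 17
Critical path = longest path = max(12, 17) = 17

17


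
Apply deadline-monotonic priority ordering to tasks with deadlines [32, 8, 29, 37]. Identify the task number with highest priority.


Sort tasks by relative deadline (ascending):
  Task 2: deadline = 8
  Task 3: deadline = 29
  Task 1: deadline = 32
  Task 4: deadline = 37
Priority order (highest first): [2, 3, 1, 4]
Highest priority task = 2

2


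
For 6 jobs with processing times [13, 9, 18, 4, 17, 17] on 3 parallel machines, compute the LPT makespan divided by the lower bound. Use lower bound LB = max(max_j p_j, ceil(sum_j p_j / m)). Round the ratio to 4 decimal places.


LPT order: [18, 17, 17, 13, 9, 4]
Machine loads after assignment: [22, 30, 26]
LPT makespan = 30
Lower bound = max(max_job, ceil(total/3)) = max(18, 26) = 26
Ratio = 30 / 26 = 1.1538

1.1538


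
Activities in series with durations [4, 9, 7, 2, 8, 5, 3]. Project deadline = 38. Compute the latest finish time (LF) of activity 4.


LF(activity 4) = deadline - sum of successor durations
Successors: activities 5 through 7 with durations [8, 5, 3]
Sum of successor durations = 16
LF = 38 - 16 = 22

22


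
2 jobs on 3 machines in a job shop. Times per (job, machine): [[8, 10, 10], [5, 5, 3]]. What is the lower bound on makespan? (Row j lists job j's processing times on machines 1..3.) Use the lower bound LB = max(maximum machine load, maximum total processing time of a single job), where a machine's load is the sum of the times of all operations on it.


Machine loads:
  Machine 1: 8 + 5 = 13
  Machine 2: 10 + 5 = 15
  Machine 3: 10 + 3 = 13
Max machine load = 15
Job totals:
  Job 1: 28
  Job 2: 13
Max job total = 28
Lower bound = max(15, 28) = 28

28


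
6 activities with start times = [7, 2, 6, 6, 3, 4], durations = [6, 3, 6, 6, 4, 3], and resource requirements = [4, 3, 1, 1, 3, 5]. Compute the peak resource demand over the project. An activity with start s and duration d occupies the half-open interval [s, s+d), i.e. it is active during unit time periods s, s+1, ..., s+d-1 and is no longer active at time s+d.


Each activity i is active on [start_i, start_i + duration_i).
Compute total resource usage per time slot:
  t=0: active resources = [], total = 0
  t=1: active resources = [], total = 0
  t=2: active resources = [3], total = 3
  t=3: active resources = [3, 3], total = 6
  t=4: active resources = [3, 3, 5], total = 11
  t=5: active resources = [3, 5], total = 8
  t=6: active resources = [1, 1, 3, 5], total = 10
  t=7: active resources = [4, 1, 1], total = 6
  t=8: active resources = [4, 1, 1], total = 6
  t=9: active resources = [4, 1, 1], total = 6
  t=10: active resources = [4, 1, 1], total = 6
  t=11: active resources = [4, 1, 1], total = 6
  t=12: active resources = [4], total = 4
Peak resource demand = 11

11


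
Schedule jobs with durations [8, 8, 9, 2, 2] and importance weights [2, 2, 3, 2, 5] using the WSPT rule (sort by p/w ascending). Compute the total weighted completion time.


Compute p/w ratios and sort ascending (WSPT): [(2, 5), (2, 2), (9, 3), (8, 2), (8, 2)]
Compute weighted completion times:
  Job (p=2,w=5): C=2, w*C=5*2=10
  Job (p=2,w=2): C=4, w*C=2*4=8
  Job (p=9,w=3): C=13, w*C=3*13=39
  Job (p=8,w=2): C=21, w*C=2*21=42
  Job (p=8,w=2): C=29, w*C=2*29=58
Total weighted completion time = 157

157


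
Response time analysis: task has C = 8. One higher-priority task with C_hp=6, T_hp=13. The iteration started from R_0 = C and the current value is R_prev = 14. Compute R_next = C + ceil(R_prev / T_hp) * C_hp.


R_next = C + ceil(R_prev / T_hp) * C_hp
ceil(14 / 13) = ceil(1.0769) = 2
Interference = 2 * 6 = 12
R_next = 8 + 12 = 20

20


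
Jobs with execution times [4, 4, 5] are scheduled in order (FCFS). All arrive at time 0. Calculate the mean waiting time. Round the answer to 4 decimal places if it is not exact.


FCFS order (as given): [4, 4, 5]
Waiting times:
  Job 1: wait = 0
  Job 2: wait = 4
  Job 3: wait = 8
Sum of waiting times = 12
Average waiting time = 12/3 = 4.0

4.0


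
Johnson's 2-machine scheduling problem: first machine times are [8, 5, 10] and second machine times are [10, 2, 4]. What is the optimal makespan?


Apply Johnson's rule:
  Group 1 (a <= b): [(1, 8, 10)]
  Group 2 (a > b): [(3, 10, 4), (2, 5, 2)]
Optimal job order: [1, 3, 2]
Schedule:
  Job 1: M1 done at 8, M2 done at 18
  Job 3: M1 done at 18, M2 done at 22
  Job 2: M1 done at 23, M2 done at 25
Makespan = 25

25


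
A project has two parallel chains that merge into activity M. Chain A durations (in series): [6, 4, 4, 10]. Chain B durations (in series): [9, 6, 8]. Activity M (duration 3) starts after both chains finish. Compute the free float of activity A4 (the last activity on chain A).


ES(A4) = sum of predecessors on chain A = 14
EF(A4) = ES + duration = 14 + 10 = 24
Successor of A4 is M. ES(M) = max(sum(A), sum(B)) = max(24, 23) = 24
Free float = ES(successor) - EF(current) = 24 - 24 = 0

0


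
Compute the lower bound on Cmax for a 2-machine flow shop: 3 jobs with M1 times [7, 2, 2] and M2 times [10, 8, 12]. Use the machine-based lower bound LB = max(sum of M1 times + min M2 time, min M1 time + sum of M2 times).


LB1 = sum(M1 times) + min(M2 times) = 11 + 8 = 19
LB2 = min(M1 times) + sum(M2 times) = 2 + 30 = 32
Lower bound = max(LB1, LB2) = max(19, 32) = 32

32


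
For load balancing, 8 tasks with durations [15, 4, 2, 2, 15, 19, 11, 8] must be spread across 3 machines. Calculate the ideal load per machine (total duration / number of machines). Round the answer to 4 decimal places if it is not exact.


Total processing time = 15 + 4 + 2 + 2 + 15 + 19 + 11 + 8 = 76
Number of machines = 3
Ideal balanced load = 76 / 3 = 25.3333

25.3333


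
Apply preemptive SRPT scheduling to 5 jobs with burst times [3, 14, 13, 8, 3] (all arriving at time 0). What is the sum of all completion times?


Since all jobs arrive at t=0, SRPT equals SPT ordering.
SPT order: [3, 3, 8, 13, 14]
Completion times:
  Job 1: p=3, C=3
  Job 2: p=3, C=6
  Job 3: p=8, C=14
  Job 4: p=13, C=27
  Job 5: p=14, C=41
Total completion time = 3 + 6 + 14 + 27 + 41 = 91

91


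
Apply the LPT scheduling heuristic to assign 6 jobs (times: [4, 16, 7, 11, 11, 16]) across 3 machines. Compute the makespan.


Sort jobs in decreasing order (LPT): [16, 16, 11, 11, 7, 4]
Assign each job to the least loaded machine:
  Machine 1: jobs [16, 7], load = 23
  Machine 2: jobs [16, 4], load = 20
  Machine 3: jobs [11, 11], load = 22
Makespan = max load = 23

23


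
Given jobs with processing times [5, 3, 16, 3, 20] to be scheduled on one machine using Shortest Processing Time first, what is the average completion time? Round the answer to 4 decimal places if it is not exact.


Sort jobs by processing time (SPT order): [3, 3, 5, 16, 20]
Compute completion times sequentially:
  Job 1: processing = 3, completes at 3
  Job 2: processing = 3, completes at 6
  Job 3: processing = 5, completes at 11
  Job 4: processing = 16, completes at 27
  Job 5: processing = 20, completes at 47
Sum of completion times = 94
Average completion time = 94/5 = 18.8

18.8


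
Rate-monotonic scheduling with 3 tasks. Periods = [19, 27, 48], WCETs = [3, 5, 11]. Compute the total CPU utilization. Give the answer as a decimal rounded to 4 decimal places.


Compute individual utilizations (exact fractions):
  Task 1: C/T = 3/19 (approx. 0.1579)
  Task 2: C/T = 5/27 (approx. 0.1852)
  Task 3: C/T = 11/48 (approx. 0.2292)
Total utilization U = 3/19 + 5/27 + 11/48 = 4697/8208
Rounded to 4 decimal places: U = 0.5722
RM (Liu & Layland) bound for 3 tasks = 0.779763; compare with U = 4697/8208 (approx. 0.572247)
U <= bound, so schedulable by RM sufficient condition.

0.5722


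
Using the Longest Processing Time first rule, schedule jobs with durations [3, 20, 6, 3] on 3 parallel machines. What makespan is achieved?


Sort jobs in decreasing order (LPT): [20, 6, 3, 3]
Assign each job to the least loaded machine:
  Machine 1: jobs [20], load = 20
  Machine 2: jobs [6], load = 6
  Machine 3: jobs [3, 3], load = 6
Makespan = max load = 20

20


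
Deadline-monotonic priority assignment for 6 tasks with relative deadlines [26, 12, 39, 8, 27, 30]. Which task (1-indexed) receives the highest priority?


Sort tasks by relative deadline (ascending):
  Task 4: deadline = 8
  Task 2: deadline = 12
  Task 1: deadline = 26
  Task 5: deadline = 27
  Task 6: deadline = 30
  Task 3: deadline = 39
Priority order (highest first): [4, 2, 1, 5, 6, 3]
Highest priority task = 4

4


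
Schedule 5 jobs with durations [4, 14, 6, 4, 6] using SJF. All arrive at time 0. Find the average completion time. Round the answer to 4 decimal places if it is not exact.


SJF order (ascending): [4, 4, 6, 6, 14]
Completion times:
  Job 1: burst=4, C=4
  Job 2: burst=4, C=8
  Job 3: burst=6, C=14
  Job 4: burst=6, C=20
  Job 5: burst=14, C=34
Average completion = 80/5 = 16.0

16.0


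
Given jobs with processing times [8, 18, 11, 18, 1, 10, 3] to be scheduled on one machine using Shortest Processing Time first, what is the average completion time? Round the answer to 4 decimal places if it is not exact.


Sort jobs by processing time (SPT order): [1, 3, 8, 10, 11, 18, 18]
Compute completion times sequentially:
  Job 1: processing = 1, completes at 1
  Job 2: processing = 3, completes at 4
  Job 3: processing = 8, completes at 12
  Job 4: processing = 10, completes at 22
  Job 5: processing = 11, completes at 33
  Job 6: processing = 18, completes at 51
  Job 7: processing = 18, completes at 69
Sum of completion times = 192
Average completion time = 192/7 = 27.4286

27.4286


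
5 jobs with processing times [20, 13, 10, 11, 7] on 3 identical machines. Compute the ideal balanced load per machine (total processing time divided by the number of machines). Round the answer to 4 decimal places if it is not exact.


Total processing time = 20 + 13 + 10 + 11 + 7 = 61
Number of machines = 3
Ideal balanced load = 61 / 3 = 20.3333

20.3333


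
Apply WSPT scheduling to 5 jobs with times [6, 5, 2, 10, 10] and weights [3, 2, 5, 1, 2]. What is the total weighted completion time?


Compute p/w ratios and sort ascending (WSPT): [(2, 5), (6, 3), (5, 2), (10, 2), (10, 1)]
Compute weighted completion times:
  Job (p=2,w=5): C=2, w*C=5*2=10
  Job (p=6,w=3): C=8, w*C=3*8=24
  Job (p=5,w=2): C=13, w*C=2*13=26
  Job (p=10,w=2): C=23, w*C=2*23=46
  Job (p=10,w=1): C=33, w*C=1*33=33
Total weighted completion time = 139

139


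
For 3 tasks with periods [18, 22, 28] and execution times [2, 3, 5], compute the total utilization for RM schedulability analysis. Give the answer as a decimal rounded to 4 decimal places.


Compute individual utilizations (exact fractions):
  Task 1: C/T = 2/18 = 1/9 (approx. 0.1111)
  Task 2: C/T = 3/22 (approx. 0.1364)
  Task 3: C/T = 5/28 (approx. 0.1786)
Total utilization U = 1/9 + 3/22 + 5/28 = 1181/2772
Rounded to 4 decimal places: U = 0.4260
RM (Liu & Layland) bound for 3 tasks = 0.779763; compare with U = 1181/2772 (approx. 0.426046)
U <= bound, so schedulable by RM sufficient condition.

0.4260


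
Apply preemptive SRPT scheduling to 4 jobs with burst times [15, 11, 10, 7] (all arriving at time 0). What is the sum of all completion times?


Since all jobs arrive at t=0, SRPT equals SPT ordering.
SPT order: [7, 10, 11, 15]
Completion times:
  Job 1: p=7, C=7
  Job 2: p=10, C=17
  Job 3: p=11, C=28
  Job 4: p=15, C=43
Total completion time = 7 + 17 + 28 + 43 = 95

95


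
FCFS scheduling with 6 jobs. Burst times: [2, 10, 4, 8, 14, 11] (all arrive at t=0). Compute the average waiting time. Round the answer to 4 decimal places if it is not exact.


FCFS order (as given): [2, 10, 4, 8, 14, 11]
Waiting times:
  Job 1: wait = 0
  Job 2: wait = 2
  Job 3: wait = 12
  Job 4: wait = 16
  Job 5: wait = 24
  Job 6: wait = 38
Sum of waiting times = 92
Average waiting time = 92/6 = 15.3333

15.3333


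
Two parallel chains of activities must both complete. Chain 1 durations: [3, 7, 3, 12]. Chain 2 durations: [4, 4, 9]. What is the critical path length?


Path A total = 3 + 7 + 3 + 12 = 25
Path B total = 4 + 4 + 9 = 17
Critical path = longest path = max(25, 17) = 25

25


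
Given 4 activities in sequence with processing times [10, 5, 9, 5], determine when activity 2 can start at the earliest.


Activity 2 starts after activities 1 through 1 complete.
Predecessor durations: [10]
ES = 10 = 10

10


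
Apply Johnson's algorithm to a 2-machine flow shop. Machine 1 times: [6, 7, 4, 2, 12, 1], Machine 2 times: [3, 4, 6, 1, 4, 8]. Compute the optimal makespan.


Apply Johnson's rule:
  Group 1 (a <= b): [(6, 1, 8), (3, 4, 6)]
  Group 2 (a > b): [(2, 7, 4), (5, 12, 4), (1, 6, 3), (4, 2, 1)]
Optimal job order: [6, 3, 2, 5, 1, 4]
Schedule:
  Job 6: M1 done at 1, M2 done at 9
  Job 3: M1 done at 5, M2 done at 15
  Job 2: M1 done at 12, M2 done at 19
  Job 5: M1 done at 24, M2 done at 28
  Job 1: M1 done at 30, M2 done at 33
  Job 4: M1 done at 32, M2 done at 34
Makespan = 34

34


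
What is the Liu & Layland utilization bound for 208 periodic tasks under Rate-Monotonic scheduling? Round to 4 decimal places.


Compute 2^(1/208) = 1.0033379971
Subtract 1: 1.0033379971 - 1 = 0.0033379971
Multiply by n: 208 * 0.0033379971 = 0.6943033968
Round to 4 dp: 0.6943

0.6943


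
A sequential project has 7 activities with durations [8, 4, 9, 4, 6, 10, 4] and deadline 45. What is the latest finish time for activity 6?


LF(activity 6) = deadline - sum of successor durations
Successors: activities 7 through 7 with durations [4]
Sum of successor durations = 4
LF = 45 - 4 = 41

41


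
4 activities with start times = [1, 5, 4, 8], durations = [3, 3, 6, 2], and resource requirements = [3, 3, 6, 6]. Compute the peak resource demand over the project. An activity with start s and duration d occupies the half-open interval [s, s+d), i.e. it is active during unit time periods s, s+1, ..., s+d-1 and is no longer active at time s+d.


Each activity i is active on [start_i, start_i + duration_i).
Compute total resource usage per time slot:
  t=0: active resources = [], total = 0
  t=1: active resources = [3], total = 3
  t=2: active resources = [3], total = 3
  t=3: active resources = [3], total = 3
  t=4: active resources = [6], total = 6
  t=5: active resources = [3, 6], total = 9
  t=6: active resources = [3, 6], total = 9
  t=7: active resources = [3, 6], total = 9
  t=8: active resources = [6, 6], total = 12
  t=9: active resources = [6, 6], total = 12
Peak resource demand = 12

12


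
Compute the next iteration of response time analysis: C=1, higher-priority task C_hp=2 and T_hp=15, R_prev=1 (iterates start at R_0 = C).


R_next = C + ceil(R_prev / T_hp) * C_hp
ceil(1 / 15) = ceil(0.0667) = 1
Interference = 1 * 2 = 2
R_next = 1 + 2 = 3

3


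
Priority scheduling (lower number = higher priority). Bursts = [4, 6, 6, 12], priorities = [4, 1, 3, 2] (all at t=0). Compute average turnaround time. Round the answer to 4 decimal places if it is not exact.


Sort by priority (ascending = highest first):
Order: [(1, 6), (2, 12), (3, 6), (4, 4)]
Completion times:
  Priority 1, burst=6, C=6
  Priority 2, burst=12, C=18
  Priority 3, burst=6, C=24
  Priority 4, burst=4, C=28
Average turnaround = 76/4 = 19.0

19.0


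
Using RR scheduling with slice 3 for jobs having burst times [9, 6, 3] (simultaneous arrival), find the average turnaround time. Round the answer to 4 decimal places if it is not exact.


Time quantum = 3
Execution trace:
  J1 runs 3 units, time = 3
  J2 runs 3 units, time = 6
  J3 runs 3 units, time = 9
  J1 runs 3 units, time = 12
  J2 runs 3 units, time = 15
  J1 runs 3 units, time = 18
Finish times: [18, 15, 9]
Average turnaround = 42/3 = 14.0

14.0


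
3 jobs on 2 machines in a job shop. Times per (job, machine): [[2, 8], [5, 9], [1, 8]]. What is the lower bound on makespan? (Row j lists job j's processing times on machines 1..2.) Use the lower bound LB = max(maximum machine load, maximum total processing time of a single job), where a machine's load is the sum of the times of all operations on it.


Machine loads:
  Machine 1: 2 + 5 + 1 = 8
  Machine 2: 8 + 9 + 8 = 25
Max machine load = 25
Job totals:
  Job 1: 10
  Job 2: 14
  Job 3: 9
Max job total = 14
Lower bound = max(25, 14) = 25

25


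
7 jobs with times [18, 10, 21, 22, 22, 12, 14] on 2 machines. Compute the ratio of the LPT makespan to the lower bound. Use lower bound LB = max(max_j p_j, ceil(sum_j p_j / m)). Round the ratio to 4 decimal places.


LPT order: [22, 22, 21, 18, 14, 12, 10]
Machine loads after assignment: [55, 64]
LPT makespan = 64
Lower bound = max(max_job, ceil(total/2)) = max(22, 60) = 60
Ratio = 64 / 60 = 1.0667

1.0667


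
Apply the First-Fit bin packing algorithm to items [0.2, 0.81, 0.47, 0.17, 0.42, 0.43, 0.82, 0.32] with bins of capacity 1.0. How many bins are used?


Place items sequentially using First-Fit:
  Item 0.2 -> new Bin 1
  Item 0.81 -> new Bin 2
  Item 0.47 -> Bin 1 (now 0.67)
  Item 0.17 -> Bin 1 (now 0.84)
  Item 0.42 -> new Bin 3
  Item 0.43 -> Bin 3 (now 0.85)
  Item 0.82 -> new Bin 4
  Item 0.32 -> new Bin 5
Total bins used = 5

5


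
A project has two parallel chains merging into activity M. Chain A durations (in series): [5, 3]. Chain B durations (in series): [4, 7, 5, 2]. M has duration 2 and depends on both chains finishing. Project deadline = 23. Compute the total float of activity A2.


Forward pass: ES(A2) = sum of predecessors on chain A = 5
EF = ES + duration = 5 + 3 = 8
Backward pass: LF(M) = deadline = 23; LS(M) = 23 - 2 = 21
LF(A2) = LS(M) - sum(successors on chain A) = 21 - 0 = 21
LS = LF - duration = 21 - 3 = 18
Total float = LS - ES = 18 - 5 = 13

13


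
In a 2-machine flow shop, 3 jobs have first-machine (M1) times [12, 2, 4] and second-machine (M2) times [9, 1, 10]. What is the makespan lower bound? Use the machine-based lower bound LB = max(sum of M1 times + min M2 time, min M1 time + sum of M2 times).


LB1 = sum(M1 times) + min(M2 times) = 18 + 1 = 19
LB2 = min(M1 times) + sum(M2 times) = 2 + 20 = 22
Lower bound = max(LB1, LB2) = max(19, 22) = 22

22


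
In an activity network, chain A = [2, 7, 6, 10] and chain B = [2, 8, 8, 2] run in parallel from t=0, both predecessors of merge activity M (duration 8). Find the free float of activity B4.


ES(B4) = sum of predecessors on chain B = 18
EF(B4) = ES + duration = 18 + 2 = 20
Successor of B4 is M. ES(M) = max(sum(A), sum(B)) = max(25, 20) = 25
Free float = ES(successor) - EF(current) = 25 - 20 = 5

5


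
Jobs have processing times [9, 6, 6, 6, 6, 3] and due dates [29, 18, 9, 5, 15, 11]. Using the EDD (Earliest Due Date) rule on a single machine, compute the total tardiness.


Sort by due date (EDD order): [(6, 5), (6, 9), (3, 11), (6, 15), (6, 18), (9, 29)]
Compute completion times and tardiness:
  Job 1: p=6, d=5, C=6, tardiness=max(0,6-5)=1
  Job 2: p=6, d=9, C=12, tardiness=max(0,12-9)=3
  Job 3: p=3, d=11, C=15, tardiness=max(0,15-11)=4
  Job 4: p=6, d=15, C=21, tardiness=max(0,21-15)=6
  Job 5: p=6, d=18, C=27, tardiness=max(0,27-18)=9
  Job 6: p=9, d=29, C=36, tardiness=max(0,36-29)=7
Total tardiness = 30

30


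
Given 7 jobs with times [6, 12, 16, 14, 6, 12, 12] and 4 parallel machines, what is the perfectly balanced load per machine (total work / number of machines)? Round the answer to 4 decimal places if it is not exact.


Total processing time = 6 + 12 + 16 + 14 + 6 + 12 + 12 = 78
Number of machines = 4
Ideal balanced load = 78 / 4 = 19.5

19.5


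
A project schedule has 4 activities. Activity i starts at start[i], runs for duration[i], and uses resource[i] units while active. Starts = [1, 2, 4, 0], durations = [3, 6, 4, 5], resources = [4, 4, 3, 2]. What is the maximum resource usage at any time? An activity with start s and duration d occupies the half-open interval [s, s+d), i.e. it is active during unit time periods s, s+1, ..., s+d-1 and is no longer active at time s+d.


Each activity i is active on [start_i, start_i + duration_i).
Compute total resource usage per time slot:
  t=0: active resources = [2], total = 2
  t=1: active resources = [4, 2], total = 6
  t=2: active resources = [4, 4, 2], total = 10
  t=3: active resources = [4, 4, 2], total = 10
  t=4: active resources = [4, 3, 2], total = 9
  t=5: active resources = [4, 3], total = 7
  t=6: active resources = [4, 3], total = 7
  t=7: active resources = [4, 3], total = 7
Peak resource demand = 10

10


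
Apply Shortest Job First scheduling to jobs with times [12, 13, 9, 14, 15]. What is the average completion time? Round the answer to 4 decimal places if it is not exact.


SJF order (ascending): [9, 12, 13, 14, 15]
Completion times:
  Job 1: burst=9, C=9
  Job 2: burst=12, C=21
  Job 3: burst=13, C=34
  Job 4: burst=14, C=48
  Job 5: burst=15, C=63
Average completion = 175/5 = 35.0

35.0


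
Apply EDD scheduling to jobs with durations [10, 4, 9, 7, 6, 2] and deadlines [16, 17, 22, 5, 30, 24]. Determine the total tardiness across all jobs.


Sort by due date (EDD order): [(7, 5), (10, 16), (4, 17), (9, 22), (2, 24), (6, 30)]
Compute completion times and tardiness:
  Job 1: p=7, d=5, C=7, tardiness=max(0,7-5)=2
  Job 2: p=10, d=16, C=17, tardiness=max(0,17-16)=1
  Job 3: p=4, d=17, C=21, tardiness=max(0,21-17)=4
  Job 4: p=9, d=22, C=30, tardiness=max(0,30-22)=8
  Job 5: p=2, d=24, C=32, tardiness=max(0,32-24)=8
  Job 6: p=6, d=30, C=38, tardiness=max(0,38-30)=8
Total tardiness = 31

31


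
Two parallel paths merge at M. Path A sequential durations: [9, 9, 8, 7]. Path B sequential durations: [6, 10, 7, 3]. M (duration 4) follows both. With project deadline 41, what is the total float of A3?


Forward pass: ES(A3) = sum of predecessors on chain A = 18
EF = ES + duration = 18 + 8 = 26
Backward pass: LF(M) = deadline = 41; LS(M) = 41 - 4 = 37
LF(A3) = LS(M) - sum(successors on chain A) = 37 - 7 = 30
LS = LF - duration = 30 - 8 = 22
Total float = LS - ES = 22 - 18 = 4

4


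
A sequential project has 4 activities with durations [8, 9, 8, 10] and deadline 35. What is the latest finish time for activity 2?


LF(activity 2) = deadline - sum of successor durations
Successors: activities 3 through 4 with durations [8, 10]
Sum of successor durations = 18
LF = 35 - 18 = 17

17


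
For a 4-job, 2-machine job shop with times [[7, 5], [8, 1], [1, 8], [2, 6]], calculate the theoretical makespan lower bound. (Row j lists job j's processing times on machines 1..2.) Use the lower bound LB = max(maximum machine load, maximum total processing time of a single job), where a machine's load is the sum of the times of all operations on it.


Machine loads:
  Machine 1: 7 + 8 + 1 + 2 = 18
  Machine 2: 5 + 1 + 8 + 6 = 20
Max machine load = 20
Job totals:
  Job 1: 12
  Job 2: 9
  Job 3: 9
  Job 4: 8
Max job total = 12
Lower bound = max(20, 12) = 20

20


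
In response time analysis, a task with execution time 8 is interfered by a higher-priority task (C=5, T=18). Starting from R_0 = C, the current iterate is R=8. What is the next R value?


R_next = C + ceil(R_prev / T_hp) * C_hp
ceil(8 / 18) = ceil(0.4444) = 1
Interference = 1 * 5 = 5
R_next = 8 + 5 = 13

13


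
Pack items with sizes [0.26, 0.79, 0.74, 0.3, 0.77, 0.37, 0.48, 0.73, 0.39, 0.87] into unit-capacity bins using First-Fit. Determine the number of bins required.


Place items sequentially using First-Fit:
  Item 0.26 -> new Bin 1
  Item 0.79 -> new Bin 2
  Item 0.74 -> Bin 1 (now 1.0)
  Item 0.3 -> new Bin 3
  Item 0.77 -> new Bin 4
  Item 0.37 -> Bin 3 (now 0.67)
  Item 0.48 -> new Bin 5
  Item 0.73 -> new Bin 6
  Item 0.39 -> Bin 5 (now 0.87)
  Item 0.87 -> new Bin 7
Total bins used = 7

7


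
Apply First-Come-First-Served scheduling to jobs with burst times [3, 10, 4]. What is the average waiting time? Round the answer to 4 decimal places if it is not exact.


FCFS order (as given): [3, 10, 4]
Waiting times:
  Job 1: wait = 0
  Job 2: wait = 3
  Job 3: wait = 13
Sum of waiting times = 16
Average waiting time = 16/3 = 5.3333

5.3333


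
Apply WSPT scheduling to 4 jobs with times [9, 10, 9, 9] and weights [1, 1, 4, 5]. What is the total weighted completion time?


Compute p/w ratios and sort ascending (WSPT): [(9, 5), (9, 4), (9, 1), (10, 1)]
Compute weighted completion times:
  Job (p=9,w=5): C=9, w*C=5*9=45
  Job (p=9,w=4): C=18, w*C=4*18=72
  Job (p=9,w=1): C=27, w*C=1*27=27
  Job (p=10,w=1): C=37, w*C=1*37=37
Total weighted completion time = 181

181


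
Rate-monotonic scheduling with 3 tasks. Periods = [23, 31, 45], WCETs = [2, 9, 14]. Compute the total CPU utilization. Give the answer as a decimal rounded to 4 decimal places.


Compute individual utilizations (exact fractions):
  Task 1: C/T = 2/23 (approx. 0.087)
  Task 2: C/T = 9/31 (approx. 0.2903)
  Task 3: C/T = 14/45 (approx. 0.3111)
Total utilization U = 2/23 + 9/31 + 14/45 = 22087/32085
Rounded to 4 decimal places: U = 0.6884
RM (Liu & Layland) bound for 3 tasks = 0.779763; compare with U = 22087/32085 (approx. 0.688390)
U <= bound, so schedulable by RM sufficient condition.

0.6884


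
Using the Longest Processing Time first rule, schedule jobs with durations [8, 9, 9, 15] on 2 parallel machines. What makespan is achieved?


Sort jobs in decreasing order (LPT): [15, 9, 9, 8]
Assign each job to the least loaded machine:
  Machine 1: jobs [15, 8], load = 23
  Machine 2: jobs [9, 9], load = 18
Makespan = max load = 23

23


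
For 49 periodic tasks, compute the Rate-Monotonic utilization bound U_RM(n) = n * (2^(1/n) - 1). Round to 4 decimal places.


Compute 2^(1/49) = 1.0142463870
Subtract 1: 1.0142463870 - 1 = 0.0142463870
Multiply by n: 49 * 0.0142463870 = 0.6980729630
Round to 4 dp: 0.6981

0.6981


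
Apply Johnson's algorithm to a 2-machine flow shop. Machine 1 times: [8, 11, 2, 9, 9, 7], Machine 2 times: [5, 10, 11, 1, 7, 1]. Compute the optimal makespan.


Apply Johnson's rule:
  Group 1 (a <= b): [(3, 2, 11)]
  Group 2 (a > b): [(2, 11, 10), (5, 9, 7), (1, 8, 5), (4, 9, 1), (6, 7, 1)]
Optimal job order: [3, 2, 5, 1, 4, 6]
Schedule:
  Job 3: M1 done at 2, M2 done at 13
  Job 2: M1 done at 13, M2 done at 23
  Job 5: M1 done at 22, M2 done at 30
  Job 1: M1 done at 30, M2 done at 35
  Job 4: M1 done at 39, M2 done at 40
  Job 6: M1 done at 46, M2 done at 47
Makespan = 47

47


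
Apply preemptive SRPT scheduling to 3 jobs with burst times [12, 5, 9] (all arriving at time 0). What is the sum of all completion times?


Since all jobs arrive at t=0, SRPT equals SPT ordering.
SPT order: [5, 9, 12]
Completion times:
  Job 1: p=5, C=5
  Job 2: p=9, C=14
  Job 3: p=12, C=26
Total completion time = 5 + 14 + 26 = 45

45


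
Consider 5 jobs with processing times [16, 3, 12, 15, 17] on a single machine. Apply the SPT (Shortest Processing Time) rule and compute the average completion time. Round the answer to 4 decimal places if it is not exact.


Sort jobs by processing time (SPT order): [3, 12, 15, 16, 17]
Compute completion times sequentially:
  Job 1: processing = 3, completes at 3
  Job 2: processing = 12, completes at 15
  Job 3: processing = 15, completes at 30
  Job 4: processing = 16, completes at 46
  Job 5: processing = 17, completes at 63
Sum of completion times = 157
Average completion time = 157/5 = 31.4

31.4


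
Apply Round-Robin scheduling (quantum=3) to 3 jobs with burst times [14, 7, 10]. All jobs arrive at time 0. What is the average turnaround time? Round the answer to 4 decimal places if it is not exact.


Time quantum = 3
Execution trace:
  J1 runs 3 units, time = 3
  J2 runs 3 units, time = 6
  J3 runs 3 units, time = 9
  J1 runs 3 units, time = 12
  J2 runs 3 units, time = 15
  J3 runs 3 units, time = 18
  J1 runs 3 units, time = 21
  J2 runs 1 units, time = 22
  J3 runs 3 units, time = 25
  J1 runs 3 units, time = 28
  J3 runs 1 units, time = 29
  J1 runs 2 units, time = 31
Finish times: [31, 22, 29]
Average turnaround = 82/3 = 27.3333

27.3333


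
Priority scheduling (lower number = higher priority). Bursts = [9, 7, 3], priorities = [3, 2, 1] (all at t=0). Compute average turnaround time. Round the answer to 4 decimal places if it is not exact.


Sort by priority (ascending = highest first):
Order: [(1, 3), (2, 7), (3, 9)]
Completion times:
  Priority 1, burst=3, C=3
  Priority 2, burst=7, C=10
  Priority 3, burst=9, C=19
Average turnaround = 32/3 = 10.6667

10.6667


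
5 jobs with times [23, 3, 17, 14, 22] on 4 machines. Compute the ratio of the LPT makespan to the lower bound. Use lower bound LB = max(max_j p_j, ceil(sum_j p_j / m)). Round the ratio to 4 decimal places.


LPT order: [23, 22, 17, 14, 3]
Machine loads after assignment: [23, 22, 17, 17]
LPT makespan = 23
Lower bound = max(max_job, ceil(total/4)) = max(23, 20) = 23
Ratio = 23 / 23 = 1.0

1.0


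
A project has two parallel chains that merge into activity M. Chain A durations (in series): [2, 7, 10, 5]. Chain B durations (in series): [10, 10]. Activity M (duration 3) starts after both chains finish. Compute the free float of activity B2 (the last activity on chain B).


ES(B2) = sum of predecessors on chain B = 10
EF(B2) = ES + duration = 10 + 10 = 20
Successor of B2 is M. ES(M) = max(sum(A), sum(B)) = max(24, 20) = 24
Free float = ES(successor) - EF(current) = 24 - 20 = 4

4


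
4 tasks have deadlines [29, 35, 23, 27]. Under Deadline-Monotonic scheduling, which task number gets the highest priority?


Sort tasks by relative deadline (ascending):
  Task 3: deadline = 23
  Task 4: deadline = 27
  Task 1: deadline = 29
  Task 2: deadline = 35
Priority order (highest first): [3, 4, 1, 2]
Highest priority task = 3

3


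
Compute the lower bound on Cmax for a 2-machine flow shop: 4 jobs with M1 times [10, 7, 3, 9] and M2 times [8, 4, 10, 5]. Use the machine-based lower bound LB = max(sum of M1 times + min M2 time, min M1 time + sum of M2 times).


LB1 = sum(M1 times) + min(M2 times) = 29 + 4 = 33
LB2 = min(M1 times) + sum(M2 times) = 3 + 27 = 30
Lower bound = max(LB1, LB2) = max(33, 30) = 33

33


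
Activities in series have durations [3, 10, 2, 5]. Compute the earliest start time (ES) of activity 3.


Activity 3 starts after activities 1 through 2 complete.
Predecessor durations: [3, 10]
ES = 3 + 10 = 13

13


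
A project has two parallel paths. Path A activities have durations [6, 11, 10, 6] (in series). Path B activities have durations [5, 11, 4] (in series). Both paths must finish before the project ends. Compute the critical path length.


Path A total = 6 + 11 + 10 + 6 = 33
Path B total = 5 + 11 + 4 = 20
Critical path = longest path = max(33, 20) = 33

33


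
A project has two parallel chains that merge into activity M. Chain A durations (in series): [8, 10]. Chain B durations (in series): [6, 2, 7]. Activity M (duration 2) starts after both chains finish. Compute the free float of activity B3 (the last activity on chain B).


ES(B3) = sum of predecessors on chain B = 8
EF(B3) = ES + duration = 8 + 7 = 15
Successor of B3 is M. ES(M) = max(sum(A), sum(B)) = max(18, 15) = 18
Free float = ES(successor) - EF(current) = 18 - 15 = 3

3


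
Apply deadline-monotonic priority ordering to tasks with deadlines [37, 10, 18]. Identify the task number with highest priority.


Sort tasks by relative deadline (ascending):
  Task 2: deadline = 10
  Task 3: deadline = 18
  Task 1: deadline = 37
Priority order (highest first): [2, 3, 1]
Highest priority task = 2

2


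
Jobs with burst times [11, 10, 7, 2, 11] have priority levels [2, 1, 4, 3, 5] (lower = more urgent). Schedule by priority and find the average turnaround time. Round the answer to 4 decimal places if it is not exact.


Sort by priority (ascending = highest first):
Order: [(1, 10), (2, 11), (3, 2), (4, 7), (5, 11)]
Completion times:
  Priority 1, burst=10, C=10
  Priority 2, burst=11, C=21
  Priority 3, burst=2, C=23
  Priority 4, burst=7, C=30
  Priority 5, burst=11, C=41
Average turnaround = 125/5 = 25.0

25.0


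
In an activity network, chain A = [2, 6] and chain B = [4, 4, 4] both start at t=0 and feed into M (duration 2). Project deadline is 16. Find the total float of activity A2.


Forward pass: ES(A2) = sum of predecessors on chain A = 2
EF = ES + duration = 2 + 6 = 8
Backward pass: LF(M) = deadline = 16; LS(M) = 16 - 2 = 14
LF(A2) = LS(M) - sum(successors on chain A) = 14 - 0 = 14
LS = LF - duration = 14 - 6 = 8
Total float = LS - ES = 8 - 2 = 6

6


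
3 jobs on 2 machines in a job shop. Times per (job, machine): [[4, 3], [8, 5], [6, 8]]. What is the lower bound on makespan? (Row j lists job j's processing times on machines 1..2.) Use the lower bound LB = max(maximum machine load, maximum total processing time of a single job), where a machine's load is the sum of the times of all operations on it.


Machine loads:
  Machine 1: 4 + 8 + 6 = 18
  Machine 2: 3 + 5 + 8 = 16
Max machine load = 18
Job totals:
  Job 1: 7
  Job 2: 13
  Job 3: 14
Max job total = 14
Lower bound = max(18, 14) = 18

18


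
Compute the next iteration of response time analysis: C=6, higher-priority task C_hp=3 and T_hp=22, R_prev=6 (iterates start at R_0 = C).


R_next = C + ceil(R_prev / T_hp) * C_hp
ceil(6 / 22) = ceil(0.2727) = 1
Interference = 1 * 3 = 3
R_next = 6 + 3 = 9

9


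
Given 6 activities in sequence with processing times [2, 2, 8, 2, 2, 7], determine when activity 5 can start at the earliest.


Activity 5 starts after activities 1 through 4 complete.
Predecessor durations: [2, 2, 8, 2]
ES = 2 + 2 + 8 + 2 = 14

14


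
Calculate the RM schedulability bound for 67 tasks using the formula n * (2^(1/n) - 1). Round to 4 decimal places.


Compute 2^(1/67) = 1.0103991798
Subtract 1: 1.0103991798 - 1 = 0.0103991798
Multiply by n: 67 * 0.0103991798 = 0.6967450466
Round to 4 dp: 0.6967

0.6967


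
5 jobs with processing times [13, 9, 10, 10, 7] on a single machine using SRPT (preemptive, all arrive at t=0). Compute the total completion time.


Since all jobs arrive at t=0, SRPT equals SPT ordering.
SPT order: [7, 9, 10, 10, 13]
Completion times:
  Job 1: p=7, C=7
  Job 2: p=9, C=16
  Job 3: p=10, C=26
  Job 4: p=10, C=36
  Job 5: p=13, C=49
Total completion time = 7 + 16 + 26 + 36 + 49 = 134

134


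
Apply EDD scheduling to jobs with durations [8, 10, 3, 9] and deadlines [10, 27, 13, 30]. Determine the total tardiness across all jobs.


Sort by due date (EDD order): [(8, 10), (3, 13), (10, 27), (9, 30)]
Compute completion times and tardiness:
  Job 1: p=8, d=10, C=8, tardiness=max(0,8-10)=0
  Job 2: p=3, d=13, C=11, tardiness=max(0,11-13)=0
  Job 3: p=10, d=27, C=21, tardiness=max(0,21-27)=0
  Job 4: p=9, d=30, C=30, tardiness=max(0,30-30)=0
Total tardiness = 0

0


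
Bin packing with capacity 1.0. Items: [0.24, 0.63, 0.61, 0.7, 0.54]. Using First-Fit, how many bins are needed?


Place items sequentially using First-Fit:
  Item 0.24 -> new Bin 1
  Item 0.63 -> Bin 1 (now 0.87)
  Item 0.61 -> new Bin 2
  Item 0.7 -> new Bin 3
  Item 0.54 -> new Bin 4
Total bins used = 4

4


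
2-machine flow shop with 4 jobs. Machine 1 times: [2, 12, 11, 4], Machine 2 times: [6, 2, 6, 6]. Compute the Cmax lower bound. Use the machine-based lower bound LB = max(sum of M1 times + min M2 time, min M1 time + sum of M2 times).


LB1 = sum(M1 times) + min(M2 times) = 29 + 2 = 31
LB2 = min(M1 times) + sum(M2 times) = 2 + 20 = 22
Lower bound = max(LB1, LB2) = max(31, 22) = 31

31


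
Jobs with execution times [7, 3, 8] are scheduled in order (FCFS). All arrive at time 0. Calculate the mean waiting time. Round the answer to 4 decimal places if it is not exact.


FCFS order (as given): [7, 3, 8]
Waiting times:
  Job 1: wait = 0
  Job 2: wait = 7
  Job 3: wait = 10
Sum of waiting times = 17
Average waiting time = 17/3 = 5.6667

5.6667


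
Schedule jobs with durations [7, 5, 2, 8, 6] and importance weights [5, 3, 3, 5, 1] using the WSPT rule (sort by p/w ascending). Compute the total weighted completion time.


Compute p/w ratios and sort ascending (WSPT): [(2, 3), (7, 5), (8, 5), (5, 3), (6, 1)]
Compute weighted completion times:
  Job (p=2,w=3): C=2, w*C=3*2=6
  Job (p=7,w=5): C=9, w*C=5*9=45
  Job (p=8,w=5): C=17, w*C=5*17=85
  Job (p=5,w=3): C=22, w*C=3*22=66
  Job (p=6,w=1): C=28, w*C=1*28=28
Total weighted completion time = 230

230
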